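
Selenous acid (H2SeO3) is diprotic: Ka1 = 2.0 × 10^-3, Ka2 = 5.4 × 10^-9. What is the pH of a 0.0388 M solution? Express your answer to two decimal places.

pH = 2.10

Ka1 ≫ Ka2, so treat the first dissociation as the only significant source of H+.
Ka1 = x²/(0.0388 − x) = 2.0 × 10^-3
Solving the quadratic: x = (−Ka1 + √(Ka1² + 4·Ka1·C₀))/2 = 7.87 × 10^-3 M
pH = −log(7.87 × 10^-3) = 2.10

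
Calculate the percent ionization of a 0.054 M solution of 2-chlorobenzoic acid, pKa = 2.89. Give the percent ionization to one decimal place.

ClC6H4COOH ⇌ ClC6H4COO- + H+; let x = [H+] at equilibrium.
Ka = 10^(−2.89) = 1.29 × 10^-3
Ka = x²/(C₀ − x); solving the quadratic gives x = 7.73 × 10^-3 M.
% ionization = x/C₀ × 100% = 7.73 × 10^-3/0.054 × 100% = 14.3%

14.3%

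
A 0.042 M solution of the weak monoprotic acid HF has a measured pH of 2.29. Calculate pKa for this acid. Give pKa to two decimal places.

[H+] = 10^(-2.29) = 5.13 × 10^-3 M
At equilibrium [HA] = 0.042 − 5.13 × 10^-3 = 3.69 × 10^-2 M
Ka = [H+][A-]/[HA] = (5.13 × 10^-3)² / 3.69 × 10^-2 = 7.13 × 10^-4
pKa = -log(7.13 × 10^-4) = 3.15

pKa = 3.15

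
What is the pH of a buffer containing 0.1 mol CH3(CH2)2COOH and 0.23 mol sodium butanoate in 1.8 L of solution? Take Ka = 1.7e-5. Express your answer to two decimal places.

pKa = −log(1.7 × 10^-5) = 4.770
pH = pKa + log([A⁻]/[HA]) = 4.770 + log(0.23/0.1)
pH = 4.770 + (+0.362) = 5.13

pH = 5.13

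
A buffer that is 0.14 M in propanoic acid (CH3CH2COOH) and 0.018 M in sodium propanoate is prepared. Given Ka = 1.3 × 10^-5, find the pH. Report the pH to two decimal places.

pH = 4.00

pKa = −log(1.3 × 10^-5) = 4.886
Using pH = pKa + log([base]/[acid]) with [base]/[acid] = 0.018/0.14:
pH = 4.886 + (-0.891) = 4.00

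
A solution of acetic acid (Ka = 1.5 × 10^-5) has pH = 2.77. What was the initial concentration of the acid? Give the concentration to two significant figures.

[H+] = 10^(-2.77) = 1.70 × 10^-3 M = x
Ka = x²/(C₀ − x) ⇒ C₀ = x + x²/Ka
C₀ = 1.70 × 10^-3 + (1.70 × 10^-3)²/(1.5 × 10^-5) = 1.94 × 10^-1 M

C₀ = 1.9 × 10^-1 M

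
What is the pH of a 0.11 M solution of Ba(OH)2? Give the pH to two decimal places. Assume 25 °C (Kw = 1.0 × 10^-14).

pH = 13.34

Ba(OH)2 is a strong base (each formula unit releases 2 OH-); [OH-] = 0.22 M.
pOH = -log(0.22) = 0.66
pH = 14.00 - 0.66 = 13.34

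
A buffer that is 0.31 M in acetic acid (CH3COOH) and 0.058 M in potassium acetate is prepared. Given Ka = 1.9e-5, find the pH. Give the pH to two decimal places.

pH = 3.99

pKa = −log(1.9 × 10^-5) = 4.721
Henderson–Hasselbalch: pH = pKa + log([CH3COO-]/[CH3COOH]) = 4.721 + log(0.058/0.31)
pH = 4.721 + (-0.728) = 3.99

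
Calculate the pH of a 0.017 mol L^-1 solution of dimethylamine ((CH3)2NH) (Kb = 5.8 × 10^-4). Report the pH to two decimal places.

(CH3)2NH + H2O ⇌ (CH3)2NH2+ + OH-
Kb = [OH-]²/(0.017 − [OH-]) = 5.8 × 10^-4
[OH-] is not negligible relative to C₀; solve [OH-]² + 0.00058·[OH-] − 9.86e-06 = 0.
[OH-] = (−Kb + √(Kb² + 4·Kb·C₀))/2 = 2.86 × 10^-3 M
pOH = 2.54, so pH = 14.00 − pOH = 11.46

pH = 11.46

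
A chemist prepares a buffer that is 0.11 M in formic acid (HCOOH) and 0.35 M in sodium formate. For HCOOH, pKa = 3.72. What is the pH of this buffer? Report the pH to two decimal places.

Using pH = pKa + log([base]/[acid]) with [base]/[acid] = 0.35/0.11:
pH = 3.72 + (+0.503) = 4.22

pH = 4.22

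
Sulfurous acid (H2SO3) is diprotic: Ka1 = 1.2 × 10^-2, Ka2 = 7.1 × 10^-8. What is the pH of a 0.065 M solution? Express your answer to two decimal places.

pH = 1.65

Ka1 ≫ Ka2, so treat the first dissociation as the only significant source of H+.
Ka1 = x²/(0.065 − x) = 1.2 × 10^-2
Solving the quadratic: x = (−Ka1 + √(Ka1² + 4·Ka1·C₀))/2 = 2.26 × 10^-2 M
pH = −log(2.26 × 10^-2) = 1.65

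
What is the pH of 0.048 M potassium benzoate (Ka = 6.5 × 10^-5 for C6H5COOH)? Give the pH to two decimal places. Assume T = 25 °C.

pH = 8.43

C6H5COO- is the conjugate base of the weak acid C6H5COOH.
Kb = Kw/Ka = 1.0×10^-14 / 6.5 × 10^-5 = 1.54 × 10^-10
Kb = [OH-]²/(0.048 − [OH-]) = 1.54 × 10^-10
Since Kb ≪ C₀, [OH-] ≈ √(Kb·C₀) = 2.72 × 10^-6 M.
Check: 0.0057% ionized — well under 5%, approximation valid.
pOH = 5.57, so pH = 14.00 − pOH = 8.43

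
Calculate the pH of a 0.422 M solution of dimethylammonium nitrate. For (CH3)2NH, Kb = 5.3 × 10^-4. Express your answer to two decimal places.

pH = 5.55

(CH3)2NH2+ is the conjugate acid of the weak base (CH3)2NH.
Ka = Kw/Kb = 1.0×10^-14 / 5.3 × 10^-4 = 1.89 × 10^-11
Let x = [H+] at equilibrium. Ka = x²/(0.422 − x).
Neglecting x in the denominator: x = √(1.89 × 10^-11 × 0.422) = 2.82 × 10^-6 M
Check: 0.00067% ionized — well under 5%, approximation valid.
pH = −log[H+] = −log(2.82 × 10^-6) = 5.55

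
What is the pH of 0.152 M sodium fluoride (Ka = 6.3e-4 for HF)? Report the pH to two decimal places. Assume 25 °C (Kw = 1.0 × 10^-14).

F- is the conjugate base of the weak acid HF.
Kb = Kw/Ka = 1.0×10^-14 / 6.3 × 10^-4 = 1.59 × 10^-11
Kb = x²/(0.152 − x) = 1.59 × 10^-11
Neglecting x in the denominator: x = √(1.59 × 10^-11 × 0.152) = 1.55 × 10^-6 M
Check: 0.001% ionized — well under 5%, approximation valid.
pOH = −log(1.55 × 10^-6) = 5.81; pH = 14.00 − 5.81 = 8.19

pH = 8.19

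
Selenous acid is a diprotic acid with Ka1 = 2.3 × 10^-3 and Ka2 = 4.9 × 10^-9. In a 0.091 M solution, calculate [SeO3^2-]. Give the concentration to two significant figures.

4.9 × 10^-9 M

First ionization gives [H+] ≈ [HSeO3-] = 1.34 × 10^-2 M.
Second step: Ka2 = [H+][SeO3^2-]/[HSeO3-] ≈ [SeO3^2-] (since [H+] ≈ [HSeO3-]).
So [SeO3^2-] ≈ Ka2.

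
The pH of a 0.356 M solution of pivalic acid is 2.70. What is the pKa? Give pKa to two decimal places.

[H+] = 10^(-2.70) = 2.00 × 10^-3 M
At equilibrium [HA] = 0.356 − 2.00 × 10^-3 = 3.54 × 10^-1 M
Ka = [H+][A-]/[HA] = (2.00 × 10^-3)² / 3.54 × 10^-1 = 1.13 × 10^-5
pKa = -log(1.13 × 10^-5) = 4.95

pKa = 4.95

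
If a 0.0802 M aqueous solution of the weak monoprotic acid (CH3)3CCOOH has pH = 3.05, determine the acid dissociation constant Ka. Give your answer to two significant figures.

Ka = 1.0 × 10^-5

[H+] = 10^(-3.05) = 8.91 × 10^-4 M
At equilibrium [HA] = 0.0802 − 8.91 × 10^-4 = 7.93 × 10^-2 M
Ka = [H+][A-]/[HA] = (8.91 × 10^-4)² / 7.93 × 10^-2 = 1.0 × 10^-5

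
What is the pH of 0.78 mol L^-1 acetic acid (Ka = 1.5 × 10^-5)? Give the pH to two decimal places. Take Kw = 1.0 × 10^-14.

CH3COOH ⇌ CH3COO- + H+
From the ICE table, Ka = x²/(0.78 − x) = 1.5 × 10^-5.
Neglecting x in the denominator: x = √(1.5 × 10^-5 × 0.78) = 3.42 × 10^-3 M
pH = −log[H+] = −log(3.42 × 10^-3) = 2.47

pH = 2.47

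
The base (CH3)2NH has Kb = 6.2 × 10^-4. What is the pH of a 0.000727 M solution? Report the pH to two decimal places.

pH = 10.63

(CH3)2NH + H2O ⇌ (CH3)2NH2+ + OH-
Let x = [OH-] at equilibrium. Kb = x²/(0.000727 − x).
The 5% rule fails; solving x² + Kb·x − Kb·C₀ = 0 exactly:
x = (−Kb + √(Kb² + 4·Kb·C₀))/2 = 4.29 × 10^-4 M
pOH = −log(4.29 × 10^-4) = 3.37; pH = 14.00 − 3.37 = 10.63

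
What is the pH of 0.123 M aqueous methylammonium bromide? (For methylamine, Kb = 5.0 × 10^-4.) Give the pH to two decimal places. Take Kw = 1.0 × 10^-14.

CH3NH3+ is the conjugate acid of the weak base CH3NH2.
Ka = Kw/Kb = 1.0×10^-14 / 5.0 × 10^-4 = 2.00 × 10^-11
Let x = [H+] at equilibrium. Ka = x²/(0.123 − x).
Neglecting x in the denominator: x = √(2.00 × 10^-11 × 0.123) = 1.57 × 10^-6 M
pH = −log(1.57 × 10^-6) = 5.80

pH = 5.80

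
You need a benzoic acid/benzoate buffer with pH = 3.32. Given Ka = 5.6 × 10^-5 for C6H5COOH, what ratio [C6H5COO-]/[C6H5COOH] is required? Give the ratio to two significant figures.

pKa = -log(5.6 × 10^-5) = 4.252
pH = pKa + log(r) ⇒ log(r) = 3.32 − 4.252 = -0.932
r = [C6H5COO-]/[C6H5COOH] = 10^(-0.932) = 0.117

ratio = 0.12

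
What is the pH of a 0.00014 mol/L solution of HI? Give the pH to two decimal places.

pH = 3.85

HI is a strong acid and dissociates completely, so [H+] = 0.00014 M.
pH = -log(0.00014) = 3.85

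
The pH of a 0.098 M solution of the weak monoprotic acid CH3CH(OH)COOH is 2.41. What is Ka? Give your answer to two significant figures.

Ka = 1.6 × 10^-4

[H+] = 10^(-2.41) = 3.89 × 10^-3 M
At equilibrium [HA] = 0.098 − 3.89 × 10^-3 = 9.41 × 10^-2 M
Ka = [H+][A-]/[HA] = (3.89 × 10^-3)² / 9.41 × 10^-2 = 1.6 × 10^-4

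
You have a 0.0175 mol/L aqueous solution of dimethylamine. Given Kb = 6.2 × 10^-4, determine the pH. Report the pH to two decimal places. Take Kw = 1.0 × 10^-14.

pH = 11.48

(CH3)2NH + H2O ⇌ (CH3)2NH2+ + OH-
Kb = x²/(0.0175 − x) = 6.2 × 10^-4
x is not negligible relative to C₀; solve x² + 0.00062·x − 1.09e-05 = 0.
x = (−Kb + √(Kb² + 4·Kb·C₀))/2 = 3.00 × 10^-3 M
pOH = −log(3.00 × 10^-3) = 2.52; pH = 14.00 − 2.52 = 11.48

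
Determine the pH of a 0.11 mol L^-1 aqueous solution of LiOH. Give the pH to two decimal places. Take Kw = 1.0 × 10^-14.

LiOH is a strong base; [OH-] = 0.11 M.
pOH = -log(0.11) = 0.96
pH = 14.00 - 0.96 = 13.04

pH = 13.04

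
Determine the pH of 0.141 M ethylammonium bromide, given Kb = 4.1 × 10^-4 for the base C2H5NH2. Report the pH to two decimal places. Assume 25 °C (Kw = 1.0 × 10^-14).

pH = 5.73

C2H5NH3+ is the conjugate acid of the weak base C2H5NH2.
Ka = Kw/Kb = 1.0×10^-14 / 4.1 × 10^-4 = 2.44 × 10^-11
Let x = [H+] at equilibrium. Ka = x²/(0.141 − x).
Neglecting x in the denominator: x = √(2.44 × 10^-11 × 0.141) = 1.85 × 10^-6 M
pH = −log[H+] = −log(1.85 × 10^-6) = 5.73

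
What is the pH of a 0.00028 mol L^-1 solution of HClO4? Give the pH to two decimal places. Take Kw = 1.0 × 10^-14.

HClO4 is a strong acid and dissociates completely, so [H+] = 0.00028 M.
pH = -log(0.00028) = 3.55

pH = 3.55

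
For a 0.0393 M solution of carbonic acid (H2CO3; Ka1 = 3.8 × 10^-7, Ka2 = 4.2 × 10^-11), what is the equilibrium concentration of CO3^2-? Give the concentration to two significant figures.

First ionization gives [H+] ≈ [HCO3-] = 1.22 × 10^-4 M.
Second step: Ka2 = [H+][CO3^2-]/[HCO3-] ≈ [CO3^2-] (since [H+] ≈ [HCO3-]).
So [CO3^2-] ≈ Ka2.

4.2 × 10^-11 M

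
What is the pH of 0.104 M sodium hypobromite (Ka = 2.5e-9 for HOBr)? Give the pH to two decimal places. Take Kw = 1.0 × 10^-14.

pH = 10.81

OBr- is the conjugate base of the weak acid HOBr.
Kb = Kw/Ka = 1.0×10^-14 / 2.5 × 10^-9 = 4.00 × 10^-6
From the ICE table, Kb = [OH-]²/(0.104 − [OH-]) = 4.00 × 10^-6.
Neglecting [OH-] in the denominator: [OH-] = √(4.00 × 10^-6 × 0.104) = 6.45 × 10^-4 M
pOH = 3.19, so pH = 14.00 − pOH = 10.81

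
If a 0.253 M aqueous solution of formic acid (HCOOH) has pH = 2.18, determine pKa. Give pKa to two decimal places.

[H+] = 10^(-2.18) = 6.61 × 10^-3 M
At equilibrium [HA] = 0.253 − 6.61 × 10^-3 = 2.46 × 10^-1 M
Ka = [H+][A-]/[HA] = (6.61 × 10^-3)² / 2.46 × 10^-1 = 1.78 × 10^-4
pKa = -log(1.78 × 10^-4) = 3.75

pKa = 3.75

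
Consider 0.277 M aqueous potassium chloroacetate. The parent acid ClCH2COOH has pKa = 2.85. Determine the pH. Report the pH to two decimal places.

pH = 8.15

ClCH2COO- is the conjugate base of the weak acid ClCH2COOH.
Ka = 10^(−2.85) = 1.41 × 10^-3
Kb = Kw/Ka = 1.0×10^-14 / 1.41 × 10^-3 = 7.09 × 10^-12
From the ICE table, Kb = [OH-]²/(0.277 − [OH-]) = 7.09 × 10^-12.
Neglecting [OH-] in the denominator: [OH-] = √(7.09 × 10^-12 × 0.277) = 1.40 × 10^-6 M
pOH = −log(1.40 × 10^-6) = 5.85; pH = 14.00 − 5.85 = 8.15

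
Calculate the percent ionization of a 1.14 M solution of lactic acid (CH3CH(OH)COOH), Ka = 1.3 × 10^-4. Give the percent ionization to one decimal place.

CH3CH(OH)COOH ⇌ CH3CH(OH)COO- + H+; let x = [H+] at equilibrium.
x ≈ √(Ka·C₀) = √(1.3 × 10^-4 × 1.14) = 1.22 × 10^-2 M
% ionization = x/C₀ × 100% = 1.22 × 10^-2/1.14 × 100% = 1.1%

1.1%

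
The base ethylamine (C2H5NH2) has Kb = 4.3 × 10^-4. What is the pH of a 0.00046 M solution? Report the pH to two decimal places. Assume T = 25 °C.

pH = 10.45

C2H5NH2 + H2O ⇌ C2H5NH3+ + OH-
Kb = [OH-]²/(0.00046 − [OH-]) = 4.3 × 10^-4
[OH-] is not negligible relative to C₀; solve [OH-]² + 0.00043·[OH-] − 1.98e-07 = 0.
[OH-] = (−Kb + √(Kb² + 4·Kb·C₀))/2 = 2.79 × 10^-4 M
pOH = 3.55, so pH = 14.00 − pOH = 10.45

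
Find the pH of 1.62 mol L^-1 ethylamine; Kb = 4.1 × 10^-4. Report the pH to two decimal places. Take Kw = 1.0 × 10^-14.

C2H5NH2 + H2O ⇌ C2H5NH3+ + OH-
Kb = [OH-]²/(1.62 − [OH-]) = 4.1 × 10^-4
Neglecting [OH-] in the denominator: [OH-] = √(4.1 × 10^-4 × 1.62) = 2.58 × 10^-2 M
([OH-]/C₀ = 1.6% < 5%, so the approximation holds.)
pOH = −log(2.58 × 10^-2) = 1.59; pH = 14.00 − 1.59 = 12.41

pH = 12.41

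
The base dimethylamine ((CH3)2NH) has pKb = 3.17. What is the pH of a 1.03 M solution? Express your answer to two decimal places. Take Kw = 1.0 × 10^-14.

pH = 12.42

(CH3)2NH + H2O ⇌ (CH3)2NH2+ + OH-
Kb = 10^(−3.17) = 6.76 × 10^-4
Kb = [OH-]²/(1.03 − [OH-]) = 6.76 × 10^-4
Since Kb ≪ C₀, [OH-] ≈ √(Kb·C₀) = 2.64 × 10^-2 M.
pOH = −log(2.64 × 10^-2) = 1.58; pH = 14.00 − 1.58 = 12.42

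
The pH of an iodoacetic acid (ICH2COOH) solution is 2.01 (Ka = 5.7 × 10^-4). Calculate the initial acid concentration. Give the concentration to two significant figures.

[H+] = 10^(-2.01) = 9.77 × 10^-3 M = x
Ka = x²/(C₀ − x) ⇒ C₀ = x + x²/Ka
C₀ = 9.77 × 10^-3 + (9.77 × 10^-3)²/(5.7 × 10^-4) = 1.77 × 10^-1 M

C₀ = 1.8 × 10^-1 M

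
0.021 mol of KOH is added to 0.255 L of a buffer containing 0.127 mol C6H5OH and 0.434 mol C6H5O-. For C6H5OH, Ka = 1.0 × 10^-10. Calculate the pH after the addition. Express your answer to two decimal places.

OH- converts C6H5OH to C6H5O-: C6H5OH → 0.106 mol, C6H5O- → 0.455 mol.
pKa = −log(1.0 × 10^-10) = 10.000
pH = pKa + log([A⁻]/[HA]) = 10.000 + log(0.455/0.106) = 10.000 +0.633

pH = 10.63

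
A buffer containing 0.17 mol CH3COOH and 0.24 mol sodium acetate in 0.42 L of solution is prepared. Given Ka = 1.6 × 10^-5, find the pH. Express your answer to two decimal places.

pKa = −log(1.6 × 10^-5) = 4.796
pH = pKa + log([A⁻]/[HA]) = 4.796 + log(0.24/0.17)
pH = 4.796 + (+0.150) = 4.95

pH = 4.95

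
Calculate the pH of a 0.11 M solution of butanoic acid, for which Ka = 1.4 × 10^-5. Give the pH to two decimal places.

pH = 2.91

CH3(CH2)2COOH ⇌ CH3(CH2)2COO- + H+
Ka = x²/(0.11 − x) = 1.4 × 10^-5
Since Ka ≪ C₀, x ≈ √(Ka·C₀) = 1.24 × 10^-3 M.
Check: 1.1% ionized — well under 5%, approximation valid.
pH = −log(1.24 × 10^-3) = 2.91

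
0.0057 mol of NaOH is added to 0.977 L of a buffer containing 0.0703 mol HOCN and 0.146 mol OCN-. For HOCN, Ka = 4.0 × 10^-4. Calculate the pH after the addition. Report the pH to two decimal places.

OH- converts HOCN to OCN-: HOCN → 0.0646 mol, OCN- → 0.152 mol.
pKa = −log(4.0 × 10^-4) = 3.398
pH = pKa + log(n_OCN-/n_HOCN) = 3.398 + log(0.152/0.0646) = 3.398 + (+0.372)

pH = 3.77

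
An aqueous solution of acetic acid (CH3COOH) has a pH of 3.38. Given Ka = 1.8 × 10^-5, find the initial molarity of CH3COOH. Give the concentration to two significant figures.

[H+] = 10^(-3.38) = 4.17 × 10^-4 M = x
Ka = x²/(C₀ − x) ⇒ C₀ = x + x²/Ka
C₀ = 4.17 × 10^-4 + (4.17 × 10^-4)²/(1.8 × 10^-5) = 1.01 × 10^-2 M

C₀ = 1.0 × 10^-2 M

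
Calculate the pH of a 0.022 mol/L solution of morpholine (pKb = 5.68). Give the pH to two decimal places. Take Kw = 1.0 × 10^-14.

pH = 10.33

C4H8ONH + H2O ⇌ C4H8ONH2+ + OH-
Kb = 10^(−5.68) = 2.09 × 10^-6
From the ICE table, Kb = [OH-]²/(0.022 − [OH-]) = 2.09 × 10^-6.
Neglecting [OH-] in the denominator: [OH-] = √(2.09 × 10^-6 × 0.022) = 2.14 × 10^-4 M
pOH = −log(2.14 × 10^-4) = 3.67; pH = 14.00 − 3.67 = 10.33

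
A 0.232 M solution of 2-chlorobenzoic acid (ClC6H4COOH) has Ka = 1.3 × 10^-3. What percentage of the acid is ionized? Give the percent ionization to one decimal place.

7.2%

ClC6H4COOH ⇌ ClC6H4COO- + H+; let x = [H+] at equilibrium.
Ka = x²/(C₀ − x); solving the quadratic gives x = 1.67 × 10^-2 M.
% ionization = x/C₀ × 100% = 1.67 × 10^-2/0.232 × 100% = 7.2%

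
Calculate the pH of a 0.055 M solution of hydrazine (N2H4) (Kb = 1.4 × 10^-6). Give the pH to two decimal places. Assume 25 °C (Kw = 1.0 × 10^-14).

pH = 10.44

N2H4 + H2O ⇌ N2H5+ + OH-
Kb = [OH-]²/(0.055 − [OH-]) = 1.4 × 10^-6
Assume [OH-] ≪ 0.055: [OH-] ≈ √(1.4 × 10^-6 × 0.055) = 2.77 × 10^-4 M
pOH = 3.56, so pH = 14.00 − pOH = 10.44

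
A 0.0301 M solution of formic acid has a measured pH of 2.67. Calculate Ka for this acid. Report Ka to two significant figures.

Ka = 1.6 × 10^-4

[H+] = 10^(-2.67) = 2.14 × 10^-3 M
At equilibrium [HA] = 0.0301 − 2.14 × 10^-3 = 2.80 × 10^-2 M
Ka = [H+][A-]/[HA] = (2.14 × 10^-3)² / 2.80 × 10^-2 = 1.6 × 10^-4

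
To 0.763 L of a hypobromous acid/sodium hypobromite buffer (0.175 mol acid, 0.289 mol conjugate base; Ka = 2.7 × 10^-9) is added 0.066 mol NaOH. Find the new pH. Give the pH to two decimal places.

pH = 9.08

After neutralization: n(HOBr) = 0.109 mol, n(OBr-) = 0.355 mol.
pKa = −log(2.7 × 10^-9) = 8.569
pH = pKa + log([A⁻]/[HA]) = 8.569 + log(0.355/0.109) = 8.569 +0.513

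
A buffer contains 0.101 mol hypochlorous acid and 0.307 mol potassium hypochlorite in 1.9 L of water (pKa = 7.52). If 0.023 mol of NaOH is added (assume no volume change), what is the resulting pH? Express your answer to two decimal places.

pH = 8.15

OH- converts HOCl to OCl-: HOCl → 0.078 mol, OCl- → 0.33 mol.
pH = pKa + log([A⁻]/[HA]) = 7.52 + log(0.33/0.078) = 7.52 +0.626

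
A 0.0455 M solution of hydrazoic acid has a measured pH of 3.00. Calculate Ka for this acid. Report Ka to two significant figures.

[H+] = 10^(-3.00) = 1.00 × 10^-3 M
At equilibrium [HA] = 0.0455 − 1.00 × 10^-3 = 4.45 × 10^-2 M
Ka = [H+][A-]/[HA] = (1.00 × 10^-3)² / 4.45 × 10^-2 = 2.2 × 10^-5

Ka = 2.2 × 10^-5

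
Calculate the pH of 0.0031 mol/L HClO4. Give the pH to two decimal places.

HClO4 is a strong acid and dissociates completely, so [H+] = 0.0031 M.
pH = -log(0.0031) = 2.51

pH = 2.51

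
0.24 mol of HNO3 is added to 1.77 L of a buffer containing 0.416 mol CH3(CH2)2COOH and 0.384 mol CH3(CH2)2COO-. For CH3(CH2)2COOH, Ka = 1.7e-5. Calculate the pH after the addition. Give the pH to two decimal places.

pH = 4.11

After neutralization: n(CH3(CH2)2COOH) = 0.656 mol, n(CH3(CH2)2COO-) = 0.144 mol.
pKa = −log(1.7 × 10^-5) = 4.770
Henderson–Hasselbalch with mole ratio 0.144/0.656: pH = 4.770 + (-0.659)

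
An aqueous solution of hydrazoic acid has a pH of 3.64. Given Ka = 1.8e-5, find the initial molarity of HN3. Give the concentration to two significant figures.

C₀ = 3.1 × 10^-3 M

[H+] = 10^(-3.64) = 2.29 × 10^-4 M = x
Ka = x²/(C₀ − x) ⇒ C₀ = x + x²/Ka
C₀ = 2.29 × 10^-4 + (2.29 × 10^-4)²/(1.8 × 10^-5) = 3.14 × 10^-3 M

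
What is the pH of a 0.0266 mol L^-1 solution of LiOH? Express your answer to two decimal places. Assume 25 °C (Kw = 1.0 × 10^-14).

pH = 12.42

LiOH is a strong base; [OH-] = 0.0266 M.
pOH = -log(0.0266) = 1.58
pH = 14.00 - 1.58 = 12.42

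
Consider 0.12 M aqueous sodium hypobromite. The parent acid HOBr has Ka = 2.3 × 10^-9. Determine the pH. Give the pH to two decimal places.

pH = 10.86

OBr- is the conjugate base of the weak acid HOBr.
Kb = Kw/Ka = 1.0×10^-14 / 2.3 × 10^-9 = 4.35 × 10^-6
Let x = [OH-] at equilibrium. Kb = x²/(0.12 − x).
Neglecting x in the denominator: x = √(4.35 × 10^-6 × 0.12) = 7.22 × 10^-4 M
(x/C₀ = 0.6% < 5%, so the approximation holds.)
pOH = 3.14, so pH = 14.00 − pOH = 10.86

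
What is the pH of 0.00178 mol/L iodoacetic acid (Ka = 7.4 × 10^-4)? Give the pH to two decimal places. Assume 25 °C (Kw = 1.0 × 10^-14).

ICH2COOH ⇌ ICH2COO- + H+
Let x = [H+] at equilibrium. Ka = x²/(0.00178 − x).
Here C₀/Ka ≈ 2.41, so the small-x approximation fails. Use the quadratic:
x = [−0.00074 + √(0.00074² + 5.27e-06)]/2 = 8.36 × 10^-4 M
pH = −log(8.36 × 10^-4) = 3.08

pH = 3.08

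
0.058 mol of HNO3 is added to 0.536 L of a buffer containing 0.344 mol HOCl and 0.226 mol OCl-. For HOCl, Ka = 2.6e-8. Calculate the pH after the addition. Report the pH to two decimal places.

pH = 7.21

After neutralization: n(HOCl) = 0.402 mol, n(OCl-) = 0.168 mol.
pKa = −log(2.6 × 10^-8) = 7.585
Henderson–Hasselbalch with mole ratio 0.168/0.402: pH = 7.585 + (-0.379)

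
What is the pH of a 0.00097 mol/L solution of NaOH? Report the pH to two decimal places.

NaOH is a strong base; [OH-] = 0.00097 M.
pOH = -log(0.00097) = 3.01
pH = 14.00 - 3.01 = 10.99

pH = 10.99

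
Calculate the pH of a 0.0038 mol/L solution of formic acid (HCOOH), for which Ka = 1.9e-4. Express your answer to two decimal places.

HCOOH ⇌ HCOO- + H+
Let x = [H+] at equilibrium. Ka = x²/(0.0038 − x).
x is not negligible relative to C₀; solve x² + 0.00019·x − 7.22e-07 = 0.
x = [−0.00019 + √(0.00019² + 2.89e-06)]/2 = 7.60 × 10^-4 M
pH = −log(7.60 × 10^-4) = 3.12

pH = 3.12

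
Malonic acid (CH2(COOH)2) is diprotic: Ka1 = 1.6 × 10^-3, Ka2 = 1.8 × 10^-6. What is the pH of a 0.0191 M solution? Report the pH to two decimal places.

pH = 2.32

Since Ka1 ≫ Ka2, the first ionization dominates [H+].
Ka1 = x²/(0.0191 − x) = 1.6 × 10^-3
Solving the quadratic: x = (−Ka1 + √(Ka1² + 4·Ka1·C₀))/2 = 4.79 × 10^-3 M
pH = −log(4.79 × 10^-3) = 2.32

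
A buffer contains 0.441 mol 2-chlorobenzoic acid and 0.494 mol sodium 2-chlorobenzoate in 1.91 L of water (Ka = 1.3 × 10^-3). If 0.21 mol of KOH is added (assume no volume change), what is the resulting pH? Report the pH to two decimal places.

OH- converts ClC6H4COOH to ClC6H4COO-: ClC6H4COOH → 0.231 mol, ClC6H4COO- → 0.704 mol.
pKa = −log(1.3 × 10^-3) = 2.886
pH = pKa + log(n_ClC6H4COO-/n_ClC6H4COOH) = 2.886 + log(0.704/0.231) = 2.886 + (+0.484)

pH = 3.37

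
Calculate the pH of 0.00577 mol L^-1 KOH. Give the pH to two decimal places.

pH = 11.76

KOH is a strong base; [OH-] = 0.00577 M.
pOH = -log(0.00577) = 2.24
pH = 14.00 - 2.24 = 11.76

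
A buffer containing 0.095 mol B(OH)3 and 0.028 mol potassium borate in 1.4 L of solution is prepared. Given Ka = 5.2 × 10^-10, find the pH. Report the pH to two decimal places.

pH = 8.75

pKa = −log(5.2 × 10^-10) = 9.284
Henderson–Hasselbalch: pH = pKa + log([B(OH)4-]/[B(OH)3]) = 9.284 + log(0.028/0.095)
pH = 9.284 + (-0.531) = 8.75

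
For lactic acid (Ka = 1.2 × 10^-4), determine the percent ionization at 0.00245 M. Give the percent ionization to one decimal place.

CH3CH(OH)COOH ⇌ CH3CH(OH)COO- + H+; let x = [H+] at equilibrium.
Ka = x²/(C₀ − x); solving the quadratic gives x = 4.86 × 10^-4 M.
Fraction ionized = 4.86 × 10^-4 / 0.00245 = 0.1984 → 19.8%

19.8%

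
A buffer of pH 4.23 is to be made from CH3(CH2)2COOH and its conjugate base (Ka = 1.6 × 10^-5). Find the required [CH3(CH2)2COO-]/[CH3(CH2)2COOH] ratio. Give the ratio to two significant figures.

pKa = -log(1.6 × 10^-5) = 4.796
pH = pKa + log(r) ⇒ log(r) = 4.23 − 4.796 = -0.566
r = [CH3(CH2)2COO-]/[CH3(CH2)2COOH] = 10^(-0.566) = 0.272

ratio = 0.27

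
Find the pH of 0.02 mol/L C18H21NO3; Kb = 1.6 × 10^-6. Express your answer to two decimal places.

pH = 10.25

C18H21NO3 + H2O ⇌ C18H22NO3+ + OH-
From the ICE table, Kb = x²/(0.02 − x) = 1.6 × 10^-6.
Assume x ≪ 0.02: x ≈ √(1.6 × 10^-6 × 0.02) = 1.79 × 10^-4 M
pOH = −log(1.79 × 10^-4) = 3.75; pH = 14.00 − 3.75 = 10.25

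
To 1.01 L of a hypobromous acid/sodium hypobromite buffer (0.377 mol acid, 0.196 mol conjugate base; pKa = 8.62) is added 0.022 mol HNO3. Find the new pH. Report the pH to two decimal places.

After neutralization: n(HOBr) = 0.399 mol, n(OBr-) = 0.174 mol.
Henderson–Hasselbalch with mole ratio 0.174/0.399: pH = 8.62 + (-0.360)

pH = 8.26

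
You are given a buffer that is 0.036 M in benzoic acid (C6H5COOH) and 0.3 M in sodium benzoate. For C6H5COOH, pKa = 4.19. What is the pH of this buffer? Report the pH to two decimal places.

pH = 5.11

Henderson–Hasselbalch: pH = pKa + log([C6H5COO-]/[C6H5COOH]) = 4.19 + log(0.3/0.036)
pH = 4.19 + (+0.921) = 5.11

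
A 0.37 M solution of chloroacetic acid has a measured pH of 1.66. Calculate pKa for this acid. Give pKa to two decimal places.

pKa = 2.86

[H+] = 10^(-1.66) = 2.19 × 10^-2 M
At equilibrium [HA] = 0.37 − 2.19 × 10^-2 = 3.48 × 10^-1 M
Ka = [H+][A-]/[HA] = (2.19 × 10^-2)² / 3.48 × 10^-1 = 1.38 × 10^-3
pKa = -log(1.38 × 10^-3) = 2.86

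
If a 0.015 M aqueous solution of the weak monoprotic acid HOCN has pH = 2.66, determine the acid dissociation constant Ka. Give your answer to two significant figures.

[H+] = 10^(-2.66) = 2.19 × 10^-3 M
At equilibrium [HA] = 0.015 − 2.19 × 10^-3 = 1.28 × 10^-2 M
Ka = [H+][A-]/[HA] = (2.19 × 10^-3)² / 1.28 × 10^-2 = 3.7 × 10^-4

Ka = 3.7 × 10^-4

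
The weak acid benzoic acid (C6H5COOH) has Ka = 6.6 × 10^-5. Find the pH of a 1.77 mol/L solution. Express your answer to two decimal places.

C6H5COOH ⇌ C6H5COO- + H+
Ka = [H+]²/(1.77 − [H+]) = 6.6 × 10^-5
Since Ka ≪ C₀, [H+] ≈ √(Ka·C₀) = 1.08 × 10^-2 M.
pH = −log(1.08 × 10^-2) = 1.97

pH = 1.97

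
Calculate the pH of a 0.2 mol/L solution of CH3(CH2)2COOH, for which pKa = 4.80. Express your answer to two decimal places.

CH3(CH2)2COOH ⇌ CH3(CH2)2COO- + H+
Ka = 10^(−4.80) = 1.58 × 10^-5
Ka = [H+]²/(0.2 − [H+]) = 1.58 × 10^-5
Neglecting [H+] in the denominator: [H+] = √(1.58 × 10^-5 × 0.2) = 1.78 × 10^-3 M
pH = −log[H+] = −log(1.78 × 10^-3) = 2.75

pH = 2.75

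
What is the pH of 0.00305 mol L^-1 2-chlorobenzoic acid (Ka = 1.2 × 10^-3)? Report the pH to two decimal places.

ClC6H4COOH ⇌ ClC6H4COO- + H+
From the ICE table, Ka = [H+]²/(0.00305 − [H+]) = 1.2 × 10^-3.
[H+] is not negligible relative to C₀; solve [H+]² + 0.0012·[H+] − 3.66e-06 = 0.
[H+] = [−0.0012 + √(0.0012² + 1.46e-05)]/2 = 1.40 × 10^-3 M
pH = −log(1.40 × 10^-3) = 2.85

pH = 2.85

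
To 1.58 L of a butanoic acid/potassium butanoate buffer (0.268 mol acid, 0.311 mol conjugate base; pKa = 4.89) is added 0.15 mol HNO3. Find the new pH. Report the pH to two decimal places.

After neutralization: n(CH3(CH2)2COOH) = 0.418 mol, n(CH3(CH2)2COO-) = 0.161 mol.
pH = pKa + log(n_CH3(CH2)2COO-/n_CH3(CH2)2COOH) = 4.89 + log(0.161/0.418) = 4.89 + (-0.414)

pH = 4.48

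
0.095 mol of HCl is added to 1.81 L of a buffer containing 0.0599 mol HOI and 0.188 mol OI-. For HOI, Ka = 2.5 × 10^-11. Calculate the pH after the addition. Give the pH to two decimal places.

After neutralization: n(HOI) = 0.155 mol, n(OI-) = 0.093 mol.
pKa = −log(2.5 × 10^-11) = 10.602
pH = pKa + log([A⁻]/[HA]) = 10.602 + log(0.093/0.155) = 10.602 -0.222

pH = 10.38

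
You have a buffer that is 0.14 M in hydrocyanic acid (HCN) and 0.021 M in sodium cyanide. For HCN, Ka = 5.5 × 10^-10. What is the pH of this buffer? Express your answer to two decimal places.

pKa = −log(5.5 × 10^-10) = 9.260
Henderson–Hasselbalch: pH = pKa + log([CN-]/[HCN]) = 9.260 + log(0.021/0.14)
pH = 9.260 + (-0.824) = 8.44

pH = 8.44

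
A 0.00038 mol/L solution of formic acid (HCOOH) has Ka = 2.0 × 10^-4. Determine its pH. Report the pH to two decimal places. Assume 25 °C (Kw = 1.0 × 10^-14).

pH = 3.71

HCOOH ⇌ HCOO- + H+
From the ICE table, Ka = x²/(0.00038 − x) = 2.0 × 10^-4.
Here C₀/Ka ≈ 1.9, so the small-x approximation fails. Use the quadratic:
x = (−Ka + √(Ka² + 4·Ka·C₀))/2 = 1.93 × 10^-4 M
pH = −log[H+] = −log(1.93 × 10^-4) = 3.71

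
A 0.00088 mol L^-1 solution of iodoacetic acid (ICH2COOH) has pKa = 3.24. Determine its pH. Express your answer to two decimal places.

pH = 3.32

ICH2COOH ⇌ ICH2COO- + H+
Ka = 10^(−3.24) = 5.75 × 10^-4
Ka = x²/(0.00088 − x) = 5.75 × 10^-4
The 5% rule fails; solving x² + Ka·x − Ka·C₀ = 0 exactly:
x = (−Ka + √(Ka² + 4·Ka·C₀))/2 = 4.80 × 10^-4 M
pH = −log[H+] = −log(4.80 × 10^-4) = 3.32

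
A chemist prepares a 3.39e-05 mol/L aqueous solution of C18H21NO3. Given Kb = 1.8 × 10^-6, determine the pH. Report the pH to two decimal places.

C18H21NO3 + H2O ⇌ C18H22NO3+ + OH-
Kb = [OH-]²/(3.39e-05 − [OH-]) = 1.8 × 10^-6
[OH-] is not negligible relative to C₀; solve [OH-]² + 1.8e-06·[OH-] − 6.1e-11 = 0.
[OH-] = [−1.8e-06 + √(1.8e-06² + 2.44e-10)]/2 = 6.96 × 10^-6 M
pOH = 5.16, so pH = 14.00 − pOH = 8.84

pH = 8.84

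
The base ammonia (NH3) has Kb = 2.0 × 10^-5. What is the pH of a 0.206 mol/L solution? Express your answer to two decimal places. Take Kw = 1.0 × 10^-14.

pH = 11.31

NH3 + H2O ⇌ NH4+ + OH-
From the ICE table, Kb = x²/(0.206 − x) = 2.0 × 10^-5.
Neglecting x in the denominator: x = √(2.0 × 10^-5 × 0.206) = 2.03 × 10^-3 M
(x/C₀ = 0.99% < 5%, so the approximation holds.)
pOH = 2.69, so pH = 14.00 − pOH = 11.31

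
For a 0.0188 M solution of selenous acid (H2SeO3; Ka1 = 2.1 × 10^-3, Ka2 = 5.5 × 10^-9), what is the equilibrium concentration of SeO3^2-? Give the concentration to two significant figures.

First ionization gives [H+] ≈ [HSeO3-] = 5.32 × 10^-3 M.
Second step: Ka2 = [H+][SeO3^2-]/[HSeO3-] ≈ [SeO3^2-] (since [H+] ≈ [HSeO3-]).
So [SeO3^2-] ≈ Ka2.

5.5 × 10^-9 M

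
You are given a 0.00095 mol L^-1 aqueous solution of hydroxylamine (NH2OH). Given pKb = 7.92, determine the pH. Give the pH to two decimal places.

NH2OH + H2O ⇌ NH3OH+ + OH-
Kb = 10^(−7.92) = 1.20 × 10^-8
Kb = x²/(0.00095 − x) = 1.20 × 10^-8
Since Kb ≪ C₀, x ≈ √(Kb·C₀) = 3.38 × 10^-6 M.
Check: 0.36% ionized — well under 5%, approximation valid.
pOH = 5.47, so pH = 14.00 − pOH = 8.53

pH = 8.53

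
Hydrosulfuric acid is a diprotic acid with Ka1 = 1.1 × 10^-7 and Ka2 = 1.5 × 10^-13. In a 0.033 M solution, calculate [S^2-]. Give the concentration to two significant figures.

First ionization gives [H+] ≈ [HS-] = 6.02 × 10^-5 M.
Second step: Ka2 = [H+][S^2-]/[HS-] ≈ [S^2-] (since [H+] ≈ [HS-]).
So [S^2-] ≈ Ka2.

1.5 × 10^-13 M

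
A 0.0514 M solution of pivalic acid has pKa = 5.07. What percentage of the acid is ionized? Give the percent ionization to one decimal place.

(CH3)3CCOOH ⇌ (CH3)3CCOO- + H+; let x = [H+] at equilibrium.
Ka = 10^(−5.07) = 8.51 × 10^-6
x ≈ √(Ka·C₀) = √(8.51 × 10^-6 × 0.0514) = 6.61 × 10^-4 M
Fraction ionized = 6.61 × 10^-4 / 0.0514 = 0.0129 → 1.3%

1.3%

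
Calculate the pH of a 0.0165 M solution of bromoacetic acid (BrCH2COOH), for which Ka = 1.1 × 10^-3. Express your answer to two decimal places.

pH = 2.43

BrCH2COOH ⇌ BrCH2COO- + H+
From the ICE table, Ka = x²/(0.0165 − x) = 1.1 × 10^-3.
The 5% rule fails; solving x² + Ka·x − Ka·C₀ = 0 exactly:
x = (−Ka + √(Ka² + 4·Ka·C₀))/2 = 3.75 × 10^-3 M
pH = −log[H+] = −log(3.75 × 10^-3) = 2.43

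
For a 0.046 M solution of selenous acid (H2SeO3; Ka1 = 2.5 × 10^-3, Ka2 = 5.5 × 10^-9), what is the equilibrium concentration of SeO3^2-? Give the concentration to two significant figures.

5.5 × 10^-9 M

First ionization gives [H+] ≈ [HSeO3-] = 9.55 × 10^-3 M.
Second step: Ka2 = [H+][SeO3^2-]/[HSeO3-] ≈ [SeO3^2-] (since [H+] ≈ [HSeO3-]).
So [SeO3^2-] ≈ Ka2.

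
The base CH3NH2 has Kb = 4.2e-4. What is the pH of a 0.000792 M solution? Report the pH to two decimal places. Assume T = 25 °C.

CH3NH2 + H2O ⇌ CH3NH3+ + OH-
Kb = x²/(0.000792 − x) = 4.2 × 10^-4
The 5% rule fails; solving x² + Kb·x − Kb·C₀ = 0 exactly:
x = [−0.00042 + √(0.00042² + 1.33e-06)]/2 = 4.04 × 10^-4 M
pOH = 3.39, so pH = 14.00 − pOH = 10.61

pH = 10.61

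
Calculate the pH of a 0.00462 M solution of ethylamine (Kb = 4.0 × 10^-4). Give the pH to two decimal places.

pH = 11.07

C2H5NH2 + H2O ⇌ C2H5NH3+ + OH-
From the ICE table, Kb = [OH-]²/(0.00462 − [OH-]) = 4.0 × 10^-4.
Here C₀/Kb ≈ 11.5, so the small-[OH-] approximation fails. Use the quadratic:
[OH-] = [−0.0004 + √(0.0004² + 7.39e-06)]/2 = 1.17 × 10^-3 M
pOH = 2.93, so pH = 14.00 − pOH = 11.07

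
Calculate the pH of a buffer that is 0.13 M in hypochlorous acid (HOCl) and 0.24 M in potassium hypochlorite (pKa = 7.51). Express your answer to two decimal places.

pH = 7.78

Henderson–Hasselbalch: pH = pKa + log([OCl-]/[HOCl]) = 7.51 + log(0.24/0.13)
pH = 7.51 + (+0.266) = 7.78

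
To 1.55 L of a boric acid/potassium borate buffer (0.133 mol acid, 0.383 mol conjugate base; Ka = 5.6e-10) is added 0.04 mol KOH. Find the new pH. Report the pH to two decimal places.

pH = 9.91

OH- converts B(OH)3 to B(OH)4-: B(OH)3 → 0.093 mol, B(OH)4- → 0.423 mol.
pKa = −log(5.6 × 10^-10) = 9.252
Henderson–Hasselbalch with mole ratio 0.423/0.093: pH = 9.252 + (+0.658)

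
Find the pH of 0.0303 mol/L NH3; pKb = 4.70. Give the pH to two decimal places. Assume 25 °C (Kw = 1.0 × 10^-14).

NH3 + H2O ⇌ NH4+ + OH-
Kb = 10^(−4.70) = 2.00 × 10^-5
Kb = x²/(0.0303 − x) = 2.00 × 10^-5
Assume x ≪ 0.0303: x ≈ √(2.00 × 10^-5 × 0.0303) = 7.78 × 10^-4 M
pOH = −log(7.78 × 10^-4) = 3.11; pH = 14.00 − 3.11 = 10.89

pH = 10.89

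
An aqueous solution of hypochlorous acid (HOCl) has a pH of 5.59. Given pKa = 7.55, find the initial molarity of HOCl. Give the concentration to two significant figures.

[H+] = 10^(-5.59) = 2.57 × 10^-6 M = x
Ka = 10^(−7.55) = 2.82 × 10^-8
Ka = x²/(C₀ − x) ⇒ C₀ = x + x²/Ka
C₀ = 2.57 × 10^-6 + (2.57 × 10^-6)²/(2.82 × 10^-8) = 2.37 × 10^-4 M

C₀ = 2.4 × 10^-4 M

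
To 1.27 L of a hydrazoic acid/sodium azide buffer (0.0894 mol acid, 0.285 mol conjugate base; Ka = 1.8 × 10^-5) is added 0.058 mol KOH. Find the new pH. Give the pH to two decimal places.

OH- converts HN3 to N3-: HN3 → 0.0314 mol, N3- → 0.343 mol.
pKa = −log(1.8 × 10^-5) = 4.745
pH = pKa + log([A⁻]/[HA]) = 4.745 + log(0.343/0.0314) = 4.745 +1.038

pH = 5.78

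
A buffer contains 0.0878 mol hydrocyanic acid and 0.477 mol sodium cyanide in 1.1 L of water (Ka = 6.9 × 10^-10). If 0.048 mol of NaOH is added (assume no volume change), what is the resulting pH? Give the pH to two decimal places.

After neutralization: n(HCN) = 0.0398 mol, n(CN-) = 0.525 mol.
pKa = −log(6.9 × 10^-10) = 9.161
pH = pKa + log(n_CN-/n_HCN) = 9.161 + log(0.525/0.0398) = 9.161 + (+1.120)

pH = 10.28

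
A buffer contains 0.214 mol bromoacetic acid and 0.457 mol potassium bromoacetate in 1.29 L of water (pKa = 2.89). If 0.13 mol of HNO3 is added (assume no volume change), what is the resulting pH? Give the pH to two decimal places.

Added H+ converts BrCH2COO- to BrCH2COOH: BrCH2COOH → 0.344 mol, BrCH2COO- → 0.327 mol.
Henderson–Hasselbalch with mole ratio 0.327/0.344: pH = 2.89 + (-0.022)

pH = 2.87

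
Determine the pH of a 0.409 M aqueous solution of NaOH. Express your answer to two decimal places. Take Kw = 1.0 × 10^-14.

NaOH is a strong base; [OH-] = 0.409 M.
pOH = -log(0.409) = 0.39
pH = 14.00 - 0.39 = 13.61

pH = 13.61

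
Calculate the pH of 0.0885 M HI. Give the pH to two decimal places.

HI is a strong acid and dissociates completely, so [H+] = 0.0885 M.
pH = -log(0.0885) = 1.05

pH = 1.05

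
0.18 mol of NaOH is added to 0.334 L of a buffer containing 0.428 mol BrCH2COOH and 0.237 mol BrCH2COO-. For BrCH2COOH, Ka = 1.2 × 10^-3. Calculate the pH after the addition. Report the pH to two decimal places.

OH- converts BrCH2COOH to BrCH2COO-: BrCH2COOH → 0.248 mol, BrCH2COO- → 0.417 mol.
pKa = −log(1.2 × 10^-3) = 2.921
pH = pKa + log([A⁻]/[HA]) = 2.921 + log(0.417/0.248) = 2.921 +0.226

pH = 3.15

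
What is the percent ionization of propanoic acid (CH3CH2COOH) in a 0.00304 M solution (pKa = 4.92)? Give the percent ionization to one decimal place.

CH3CH2COOH ⇌ CH3CH2COO- + H+; let x = [H+] at equilibrium.
Ka = 10^(−4.92) = 1.20 × 10^-5
Ka = x²/(C₀ − x); solving the quadratic gives x = 1.85 × 10^-4 M.
% ionization = x/C₀ × 100% = 1.85 × 10^-4/0.00304 × 100% = 6.1%

6.1%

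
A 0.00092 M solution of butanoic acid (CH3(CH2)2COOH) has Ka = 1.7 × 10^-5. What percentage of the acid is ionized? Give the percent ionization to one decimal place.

CH3(CH2)2COOH ⇌ CH3(CH2)2COO- + H+; let x = [H+] at equilibrium.
Ka = x²/(C₀ − x); solving the quadratic gives x = 1.17 × 10^-4 M.
% ionization = x/C₀ × 100% = 1.17 × 10^-4/0.00092 × 100% = 12.7%

12.7%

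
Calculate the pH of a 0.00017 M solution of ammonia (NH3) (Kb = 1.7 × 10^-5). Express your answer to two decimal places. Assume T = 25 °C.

NH3 + H2O ⇌ NH4+ + OH-
Kb = [OH-]²/(0.00017 − [OH-]) = 1.7 × 10^-5
The 5% rule fails; solving [OH-]² + Kb·[OH-] − Kb·C₀ = 0 exactly:
[OH-] = (−Kb + √(Kb² + 4·Kb·C₀))/2 = 4.59 × 10^-5 M
pOH = −log(4.59 × 10^-5) = 4.34; pH = 14.00 − 4.34 = 9.66

pH = 9.66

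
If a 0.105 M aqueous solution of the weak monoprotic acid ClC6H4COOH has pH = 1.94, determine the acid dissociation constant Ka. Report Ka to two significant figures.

Ka = 1.4 × 10^-3

[H+] = 10^(-1.94) = 1.15 × 10^-2 M
At equilibrium [HA] = 0.105 − 1.15 × 10^-2 = 9.35 × 10^-2 M
Ka = [H+][A-]/[HA] = (1.15 × 10^-2)² / 9.35 × 10^-2 = 1.4 × 10^-3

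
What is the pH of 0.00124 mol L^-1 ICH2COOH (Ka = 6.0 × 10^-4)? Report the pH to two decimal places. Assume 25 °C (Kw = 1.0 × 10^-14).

ICH2COOH ⇌ ICH2COO- + H+
Ka = x²/(0.00124 − x) = 6.0 × 10^-4
Here C₀/Ka ≈ 2.07, so the small-x approximation fails. Use the quadratic:
x = (−Ka + √(Ka² + 4·Ka·C₀))/2 = 6.13 × 10^-4 M
pH = −log[H+] = −log(6.13 × 10^-4) = 3.21

pH = 3.21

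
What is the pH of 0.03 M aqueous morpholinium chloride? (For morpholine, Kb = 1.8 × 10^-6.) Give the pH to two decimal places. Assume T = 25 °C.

C4H8ONH2+ is the conjugate acid of the weak base C4H8ONH.
Ka = Kw/Kb = 1.0×10^-14 / 1.8 × 10^-6 = 5.56 × 10^-9
From the ICE table, Ka = x²/(0.03 − x) = 5.56 × 10^-9.
Neglecting x in the denominator: x = √(5.56 × 10^-9 × 0.03) = 1.29 × 10^-5 M
(x/C₀ = 0.043% < 5%, so the approximation holds.)
pH = −log(1.29 × 10^-5) = 4.89

pH = 4.89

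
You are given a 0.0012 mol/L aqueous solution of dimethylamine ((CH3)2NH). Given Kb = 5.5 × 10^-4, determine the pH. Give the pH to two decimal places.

(CH3)2NH + H2O ⇌ (CH3)2NH2+ + OH-
Let x = [OH-] at equilibrium. Kb = x²/(0.0012 − x).
The 5% rule fails; solving x² + Kb·x − Kb·C₀ = 0 exactly:
x = [−0.00055 + √(0.00055² + 2.64e-06)]/2 = 5.83 × 10^-4 M
pOH = −log(5.83 × 10^-4) = 3.23; pH = 14.00 − 3.23 = 10.77

pH = 10.77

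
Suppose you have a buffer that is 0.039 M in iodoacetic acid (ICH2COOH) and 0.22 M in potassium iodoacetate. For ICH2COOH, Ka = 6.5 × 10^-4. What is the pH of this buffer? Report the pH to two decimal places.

pKa = −log(6.5 × 10^-4) = 3.187
Using pH = pKa + log([base]/[acid]) with [base]/[acid] = 0.22/0.039:
pH = 3.187 + (+0.751) = 3.94

pH = 3.94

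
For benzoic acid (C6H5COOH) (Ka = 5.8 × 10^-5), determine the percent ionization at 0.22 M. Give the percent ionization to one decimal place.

C6H5COOH ⇌ C6H5COO- + H+; let x = [H+] at equilibrium.
x ≈ √(Ka·C₀) = √(5.8 × 10^-5 × 0.22) = 3.57 × 10^-3 M
% ionization = x/C₀ × 100% = 3.57 × 10^-3/0.22 × 100% = 1.6%

1.6%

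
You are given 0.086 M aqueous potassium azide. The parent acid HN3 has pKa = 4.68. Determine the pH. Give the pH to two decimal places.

pH = 8.81

N3- is the conjugate base of the weak acid HN3.
Ka = 10^(−4.68) = 2.09 × 10^-5
Kb = Kw/Ka = 1.0×10^-14 / 2.09 × 10^-5 = 4.78 × 10^-10
From the ICE table, Kb = [OH-]²/(0.086 − [OH-]) = 4.78 × 10^-10.
Assume [OH-] ≪ 0.086: [OH-] ≈ √(4.78 × 10^-10 × 0.086) = 6.41 × 10^-6 M
pOH = −log(6.41 × 10^-6) = 5.19; pH = 14.00 − 5.19 = 8.81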